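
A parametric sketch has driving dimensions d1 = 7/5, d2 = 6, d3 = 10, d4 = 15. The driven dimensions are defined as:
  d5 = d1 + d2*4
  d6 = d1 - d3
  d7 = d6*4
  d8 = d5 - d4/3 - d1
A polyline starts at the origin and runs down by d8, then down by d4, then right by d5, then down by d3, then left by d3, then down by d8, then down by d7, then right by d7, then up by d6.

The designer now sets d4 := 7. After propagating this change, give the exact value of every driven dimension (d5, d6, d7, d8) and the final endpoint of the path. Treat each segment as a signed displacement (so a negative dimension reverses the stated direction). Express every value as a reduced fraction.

d5 = 127/5
d6 = -43/5
d7 = -172/5
d8 = 65/3
endpoint = (-19, -518/15)

Apply edit: d4 := 7
  d5 = d1 + d2*4 = 127/5
  d6 = d1 - d3 = -43/5
  d7 = d6*4 = -172/5
  d8 = d5 - d4/3 - d1 = 65/3
Walk from origin (0, 0):
  seg 1: down by d8 = 65/3 → (0, -65/3)
  seg 2: down by d4 = 7 → (0, -86/3)
  seg 3: right by d5 = 127/5 → (127/5, -86/3)
  seg 4: down by d3 = 10 → (127/5, -116/3)
  seg 5: left by d3 = 10 → (77/5, -116/3)
  seg 6: down by d8 = 65/3 → (77/5, -181/3)
  seg 7: down by d7 = -172/5 → (77/5, -389/15)
  seg 8: right by d7 = -172/5 → (-19, -389/15)
  seg 9: up by d6 = -43/5 → (-19, -518/15)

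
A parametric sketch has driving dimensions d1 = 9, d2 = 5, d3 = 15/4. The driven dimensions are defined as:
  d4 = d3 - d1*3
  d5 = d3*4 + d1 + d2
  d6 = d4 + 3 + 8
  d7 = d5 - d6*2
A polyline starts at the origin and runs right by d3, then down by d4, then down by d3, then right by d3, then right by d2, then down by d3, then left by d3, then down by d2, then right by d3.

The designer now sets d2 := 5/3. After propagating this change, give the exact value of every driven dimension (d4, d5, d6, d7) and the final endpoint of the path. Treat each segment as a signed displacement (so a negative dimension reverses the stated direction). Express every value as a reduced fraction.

d4 = -93/4
d5 = 77/3
d6 = -49/4
d7 = 301/6
endpoint = (55/6, 169/12)

Apply edit: d2 := 5/3
  d4 = d3 - d1*3 = -93/4
  d5 = d3*4 + d1 + d2 = 77/3
  d6 = d4 + 3 + 8 = -49/4
  d7 = d5 - d6*2 = 301/6
Walk from origin (0, 0):
  seg 1: right by d3 = 15/4 → (15/4, 0)
  seg 2: down by d4 = -93/4 → (15/4, 93/4)
  seg 3: down by d3 = 15/4 → (15/4, 39/2)
  seg 4: right by d3 = 15/4 → (15/2, 39/2)
  seg 5: right by d2 = 5/3 → (55/6, 39/2)
  seg 6: down by d3 = 15/4 → (55/6, 63/4)
  seg 7: left by d3 = 15/4 → (65/12, 63/4)
  seg 8: down by d2 = 5/3 → (65/12, 169/12)
  seg 9: right by d3 = 15/4 → (55/6, 169/12)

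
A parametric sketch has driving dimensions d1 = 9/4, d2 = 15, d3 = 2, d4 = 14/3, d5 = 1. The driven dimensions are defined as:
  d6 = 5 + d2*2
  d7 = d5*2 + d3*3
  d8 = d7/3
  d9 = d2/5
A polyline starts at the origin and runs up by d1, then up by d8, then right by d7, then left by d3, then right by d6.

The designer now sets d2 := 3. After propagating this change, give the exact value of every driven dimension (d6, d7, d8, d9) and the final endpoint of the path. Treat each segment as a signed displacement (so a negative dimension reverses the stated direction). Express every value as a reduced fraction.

Apply edit: d2 := 3
  d6 = 5 + d2*2 = 11
  d7 = d5*2 + d3*3 = 8
  d8 = d7/3 = 8/3
  d9 = d2/5 = 3/5
Walk from origin (0, 0):
  seg 1: up by d1 = 9/4 → (0, 9/4)
  seg 2: up by d8 = 8/3 → (0, 59/12)
  seg 3: right by d7 = 8 → (8, 59/12)
  seg 4: left by d3 = 2 → (6, 59/12)
  seg 5: right by d6 = 11 → (17, 59/12)

d6 = 11
d7 = 8
d8 = 8/3
d9 = 3/5
endpoint = (17, 59/12)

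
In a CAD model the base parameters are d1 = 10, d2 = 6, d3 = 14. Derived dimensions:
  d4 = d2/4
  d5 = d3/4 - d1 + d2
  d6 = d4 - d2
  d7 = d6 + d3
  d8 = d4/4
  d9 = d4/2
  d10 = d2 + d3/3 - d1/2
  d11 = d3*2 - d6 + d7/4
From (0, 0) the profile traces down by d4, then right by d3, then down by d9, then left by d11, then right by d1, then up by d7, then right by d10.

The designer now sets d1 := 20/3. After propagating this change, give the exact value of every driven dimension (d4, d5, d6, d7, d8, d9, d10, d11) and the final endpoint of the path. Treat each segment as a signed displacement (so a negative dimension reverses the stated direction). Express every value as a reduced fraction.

Apply edit: d1 := 20/3
  d4 = d2/4 = 3/2
  d5 = d3/4 - d1 + d2 = 17/6
  d6 = d4 - d2 = -9/2
  d7 = d6 + d3 = 19/2
  d8 = d4/4 = 3/8
  d9 = d4/2 = 3/4
  d10 = d2 + d3/3 - d1/2 = 22/3
  d11 = d3*2 - d6 + d7/4 = 279/8
Walk from origin (0, 0):
  seg 1: down by d4 = 3/2 → (0, -3/2)
  seg 2: right by d3 = 14 → (14, -3/2)
  seg 3: down by d9 = 3/4 → (14, -9/4)
  seg 4: left by d11 = 279/8 → (-167/8, -9/4)
  seg 5: right by d1 = 20/3 → (-341/24, -9/4)
  seg 6: up by d7 = 19/2 → (-341/24, 29/4)
  seg 7: right by d10 = 22/3 → (-55/8, 29/4)

d4 = 3/2
d5 = 17/6
d6 = -9/2
d7 = 19/2
d8 = 3/8
d9 = 3/4
d10 = 22/3
d11 = 279/8
endpoint = (-55/8, 29/4)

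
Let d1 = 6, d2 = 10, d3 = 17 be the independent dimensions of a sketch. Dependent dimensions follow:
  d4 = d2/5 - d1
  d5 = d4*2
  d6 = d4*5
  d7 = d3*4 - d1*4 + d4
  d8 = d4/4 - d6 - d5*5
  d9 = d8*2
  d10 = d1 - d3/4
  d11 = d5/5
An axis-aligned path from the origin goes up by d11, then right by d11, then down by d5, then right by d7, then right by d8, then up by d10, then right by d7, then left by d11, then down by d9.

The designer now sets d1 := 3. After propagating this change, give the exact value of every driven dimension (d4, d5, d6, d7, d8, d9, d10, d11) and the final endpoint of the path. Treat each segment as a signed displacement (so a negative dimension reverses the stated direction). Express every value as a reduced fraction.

Apply edit: d1 := 3
  d4 = d2/5 - d1 = -1
  d5 = d4*2 = -2
  d6 = d4*5 = -5
  d7 = d3*4 - d1*4 + d4 = 55
  d8 = d4/4 - d6 - d5*5 = 59/4
  d9 = d8*2 = 59/2
  d10 = d1 - d3/4 = -5/4
  d11 = d5/5 = -2/5
Walk from origin (0, 0):
  seg 1: up by d11 = -2/5 → (0, -2/5)
  seg 2: right by d11 = -2/5 → (-2/5, -2/5)
  seg 3: down by d5 = -2 → (-2/5, 8/5)
  seg 4: right by d7 = 55 → (273/5, 8/5)
  seg 5: right by d8 = 59/4 → (1387/20, 8/5)
  seg 6: up by d10 = -5/4 → (1387/20, 7/20)
  seg 7: right by d7 = 55 → (2487/20, 7/20)
  seg 8: left by d11 = -2/5 → (499/4, 7/20)
  seg 9: down by d9 = 59/2 → (499/4, -583/20)

d4 = -1
d5 = -2
d6 = -5
d7 = 55
d8 = 59/4
d9 = 59/2
d10 = -5/4
d11 = -2/5
endpoint = (499/4, -583/20)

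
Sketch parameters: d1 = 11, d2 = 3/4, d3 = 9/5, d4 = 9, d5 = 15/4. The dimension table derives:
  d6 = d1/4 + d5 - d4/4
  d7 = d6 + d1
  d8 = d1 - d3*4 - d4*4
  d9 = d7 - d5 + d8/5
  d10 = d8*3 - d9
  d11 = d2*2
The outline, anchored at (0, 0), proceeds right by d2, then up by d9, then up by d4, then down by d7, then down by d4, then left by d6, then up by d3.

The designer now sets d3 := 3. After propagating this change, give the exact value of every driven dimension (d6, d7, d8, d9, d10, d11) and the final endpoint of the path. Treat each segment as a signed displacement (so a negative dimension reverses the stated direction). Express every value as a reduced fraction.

Apply edit: d3 := 3
  d6 = d1/4 + d5 - d4/4 = 17/4
  d7 = d6 + d1 = 61/4
  d8 = d1 - d3*4 - d4*4 = -37
  d9 = d7 - d5 + d8/5 = 41/10
  d10 = d8*3 - d9 = -1151/10
  d11 = d2*2 = 3/2
Walk from origin (0, 0):
  seg 1: right by d2 = 3/4 → (3/4, 0)
  seg 2: up by d9 = 41/10 → (3/4, 41/10)
  seg 3: up by d4 = 9 → (3/4, 131/10)
  seg 4: down by d7 = 61/4 → (3/4, -43/20)
  seg 5: down by d4 = 9 → (3/4, -223/20)
  seg 6: left by d6 = 17/4 → (-7/2, -223/20)
  seg 7: up by d3 = 3 → (-7/2, -163/20)

d6 = 17/4
d7 = 61/4
d8 = -37
d9 = 41/10
d10 = -1151/10
d11 = 3/2
endpoint = (-7/2, -163/20)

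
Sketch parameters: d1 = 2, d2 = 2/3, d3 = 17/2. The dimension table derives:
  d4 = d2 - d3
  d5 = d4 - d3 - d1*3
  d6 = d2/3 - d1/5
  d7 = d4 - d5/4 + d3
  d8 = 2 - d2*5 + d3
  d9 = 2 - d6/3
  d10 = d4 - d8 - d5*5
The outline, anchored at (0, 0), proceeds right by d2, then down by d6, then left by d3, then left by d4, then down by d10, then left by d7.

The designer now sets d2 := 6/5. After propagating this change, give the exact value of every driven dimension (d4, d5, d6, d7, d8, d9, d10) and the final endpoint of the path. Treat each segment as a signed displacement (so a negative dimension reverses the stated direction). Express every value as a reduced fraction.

d4 = -73/10
d5 = -109/5
d6 = 0
d7 = 133/20
d8 = 9/2
d9 = 2
d10 = 486/5
endpoint = (-133/20, -486/5)

Apply edit: d2 := 6/5
  d4 = d2 - d3 = -73/10
  d5 = d4 - d3 - d1*3 = -109/5
  d6 = d2/3 - d1/5 = 0
  d7 = d4 - d5/4 + d3 = 133/20
  d8 = 2 - d2*5 + d3 = 9/2
  d9 = 2 - d6/3 = 2
  d10 = d4 - d8 - d5*5 = 486/5
Walk from origin (0, 0):
  seg 1: right by d2 = 6/5 → (6/5, 0)
  seg 2: down by d6 = 0 → (6/5, 0)
  seg 3: left by d3 = 17/2 → (-73/10, 0)
  seg 4: left by d4 = -73/10 → (0, 0)
  seg 5: down by d10 = 486/5 → (0, -486/5)
  seg 6: left by d7 = 133/20 → (-133/20, -486/5)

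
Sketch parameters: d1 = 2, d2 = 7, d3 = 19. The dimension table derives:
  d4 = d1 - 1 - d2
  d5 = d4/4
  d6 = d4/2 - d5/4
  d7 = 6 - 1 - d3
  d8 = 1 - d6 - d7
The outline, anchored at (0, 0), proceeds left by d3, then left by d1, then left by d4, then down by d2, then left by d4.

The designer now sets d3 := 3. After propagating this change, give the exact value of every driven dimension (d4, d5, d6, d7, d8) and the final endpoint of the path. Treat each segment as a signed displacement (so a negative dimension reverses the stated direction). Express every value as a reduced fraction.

Apply edit: d3 := 3
  d4 = d1 - 1 - d2 = -6
  d5 = d4/4 = -3/2
  d6 = d4/2 - d5/4 = -21/8
  d7 = 6 - 1 - d3 = 2
  d8 = 1 - d6 - d7 = 13/8
Walk from origin (0, 0):
  seg 1: left by d3 = 3 → (-3, 0)
  seg 2: left by d1 = 2 → (-5, 0)
  seg 3: left by d4 = -6 → (1, 0)
  seg 4: down by d2 = 7 → (1, -7)
  seg 5: left by d4 = -6 → (7, -7)

d4 = -6
d5 = -3/2
d6 = -21/8
d7 = 2
d8 = 13/8
endpoint = (7, -7)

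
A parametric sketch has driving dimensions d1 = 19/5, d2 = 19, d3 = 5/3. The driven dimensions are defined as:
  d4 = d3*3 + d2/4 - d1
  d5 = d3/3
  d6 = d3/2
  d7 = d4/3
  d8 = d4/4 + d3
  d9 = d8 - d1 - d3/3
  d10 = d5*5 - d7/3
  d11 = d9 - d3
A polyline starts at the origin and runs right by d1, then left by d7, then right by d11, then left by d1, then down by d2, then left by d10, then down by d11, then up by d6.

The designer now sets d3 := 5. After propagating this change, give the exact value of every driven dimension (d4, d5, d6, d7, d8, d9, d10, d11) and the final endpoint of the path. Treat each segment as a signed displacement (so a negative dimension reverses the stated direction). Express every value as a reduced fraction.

d4 = 319/20
d5 = 5/3
d6 = 5/2
d7 = 319/60
d8 = 719/80
d9 = 169/48
d10 = 1181/180
d11 = -71/48
endpoint = (-9617/720, -721/48)

Apply edit: d3 := 5
  d4 = d3*3 + d2/4 - d1 = 319/20
  d5 = d3/3 = 5/3
  d6 = d3/2 = 5/2
  d7 = d4/3 = 319/60
  d8 = d4/4 + d3 = 719/80
  d9 = d8 - d1 - d3/3 = 169/48
  d10 = d5*5 - d7/3 = 1181/180
  d11 = d9 - d3 = -71/48
Walk from origin (0, 0):
  seg 1: right by d1 = 19/5 → (19/5, 0)
  seg 2: left by d7 = 319/60 → (-91/60, 0)
  seg 3: right by d11 = -71/48 → (-719/240, 0)
  seg 4: left by d1 = 19/5 → (-1631/240, 0)
  seg 5: down by d2 = 19 → (-1631/240, -19)
  seg 6: left by d10 = 1181/180 → (-9617/720, -19)
  seg 7: down by d11 = -71/48 → (-9617/720, -841/48)
  seg 8: up by d6 = 5/2 → (-9617/720, -721/48)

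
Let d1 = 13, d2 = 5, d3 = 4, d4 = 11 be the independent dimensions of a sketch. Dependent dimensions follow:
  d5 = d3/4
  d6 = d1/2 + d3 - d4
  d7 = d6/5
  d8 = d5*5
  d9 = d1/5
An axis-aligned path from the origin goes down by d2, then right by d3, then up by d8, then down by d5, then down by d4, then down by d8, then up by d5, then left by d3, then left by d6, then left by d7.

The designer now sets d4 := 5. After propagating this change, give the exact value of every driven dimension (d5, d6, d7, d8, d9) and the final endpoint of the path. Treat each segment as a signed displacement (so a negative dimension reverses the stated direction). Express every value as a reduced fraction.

d5 = 1
d6 = 11/2
d7 = 11/10
d8 = 5
d9 = 13/5
endpoint = (-33/5, -10)

Apply edit: d4 := 5
  d5 = d3/4 = 1
  d6 = d1/2 + d3 - d4 = 11/2
  d7 = d6/5 = 11/10
  d8 = d5*5 = 5
  d9 = d1/5 = 13/5
Walk from origin (0, 0):
  seg 1: down by d2 = 5 → (0, -5)
  seg 2: right by d3 = 4 → (4, -5)
  seg 3: up by d8 = 5 → (4, 0)
  seg 4: down by d5 = 1 → (4, -1)
  seg 5: down by d4 = 5 → (4, -6)
  seg 6: down by d8 = 5 → (4, -11)
  seg 7: up by d5 = 1 → (4, -10)
  seg 8: left by d3 = 4 → (0, -10)
  seg 9: left by d6 = 11/2 → (-11/2, -10)
  seg 10: left by d7 = 11/10 → (-33/5, -10)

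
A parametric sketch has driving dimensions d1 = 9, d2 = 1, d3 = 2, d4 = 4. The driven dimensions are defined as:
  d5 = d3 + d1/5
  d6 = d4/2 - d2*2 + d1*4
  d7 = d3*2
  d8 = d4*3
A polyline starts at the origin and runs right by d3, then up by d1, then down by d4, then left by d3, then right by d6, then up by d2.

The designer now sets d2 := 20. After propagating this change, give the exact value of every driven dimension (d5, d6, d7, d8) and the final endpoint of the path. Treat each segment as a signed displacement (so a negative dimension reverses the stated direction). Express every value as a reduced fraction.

Apply edit: d2 := 20
  d5 = d3 + d1/5 = 19/5
  d6 = d4/2 - d2*2 + d1*4 = -2
  d7 = d3*2 = 4
  d8 = d4*3 = 12
Walk from origin (0, 0):
  seg 1: right by d3 = 2 → (2, 0)
  seg 2: up by d1 = 9 → (2, 9)
  seg 3: down by d4 = 4 → (2, 5)
  seg 4: left by d3 = 2 → (0, 5)
  seg 5: right by d6 = -2 → (-2, 5)
  seg 6: up by d2 = 20 → (-2, 25)

d5 = 19/5
d6 = -2
d7 = 4
d8 = 12
endpoint = (-2, 25)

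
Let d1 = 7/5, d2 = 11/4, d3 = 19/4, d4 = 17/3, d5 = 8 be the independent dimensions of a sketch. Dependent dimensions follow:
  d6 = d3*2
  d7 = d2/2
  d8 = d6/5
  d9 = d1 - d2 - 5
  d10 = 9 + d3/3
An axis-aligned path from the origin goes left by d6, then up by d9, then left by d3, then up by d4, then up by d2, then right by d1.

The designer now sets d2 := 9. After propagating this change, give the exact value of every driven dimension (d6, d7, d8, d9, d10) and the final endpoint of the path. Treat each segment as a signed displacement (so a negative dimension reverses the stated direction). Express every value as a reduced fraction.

d6 = 19/2
d7 = 9/2
d8 = 19/10
d9 = -63/5
d10 = 127/12
endpoint = (-257/20, 31/15)

Apply edit: d2 := 9
  d6 = d3*2 = 19/2
  d7 = d2/2 = 9/2
  d8 = d6/5 = 19/10
  d9 = d1 - d2 - 5 = -63/5
  d10 = 9 + d3/3 = 127/12
Walk from origin (0, 0):
  seg 1: left by d6 = 19/2 → (-19/2, 0)
  seg 2: up by d9 = -63/5 → (-19/2, -63/5)
  seg 3: left by d3 = 19/4 → (-57/4, -63/5)
  seg 4: up by d4 = 17/3 → (-57/4, -104/15)
  seg 5: up by d2 = 9 → (-57/4, 31/15)
  seg 6: right by d1 = 7/5 → (-257/20, 31/15)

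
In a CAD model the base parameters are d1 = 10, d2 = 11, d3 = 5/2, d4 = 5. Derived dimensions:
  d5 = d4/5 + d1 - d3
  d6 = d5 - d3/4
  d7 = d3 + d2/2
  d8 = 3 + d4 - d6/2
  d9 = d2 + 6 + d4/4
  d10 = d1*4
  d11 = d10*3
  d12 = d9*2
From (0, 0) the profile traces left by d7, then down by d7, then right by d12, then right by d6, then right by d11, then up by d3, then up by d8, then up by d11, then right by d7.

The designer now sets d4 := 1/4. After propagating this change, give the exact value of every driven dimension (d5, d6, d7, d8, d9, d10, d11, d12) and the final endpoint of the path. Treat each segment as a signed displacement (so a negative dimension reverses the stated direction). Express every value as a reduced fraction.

d5 = 151/20
d6 = 277/40
d7 = 8
d8 = -17/80
d9 = 273/16
d10 = 40
d11 = 120
d12 = 273/8
endpoint = (3221/20, 9143/80)

Apply edit: d4 := 1/4
  d5 = d4/5 + d1 - d3 = 151/20
  d6 = d5 - d3/4 = 277/40
  d7 = d3 + d2/2 = 8
  d8 = 3 + d4 - d6/2 = -17/80
  d9 = d2 + 6 + d4/4 = 273/16
  d10 = d1*4 = 40
  d11 = d10*3 = 120
  d12 = d9*2 = 273/8
Walk from origin (0, 0):
  seg 1: left by d7 = 8 → (-8, 0)
  seg 2: down by d7 = 8 → (-8, -8)
  seg 3: right by d12 = 273/8 → (209/8, -8)
  seg 4: right by d6 = 277/40 → (661/20, -8)
  seg 5: right by d11 = 120 → (3061/20, -8)
  seg 6: up by d3 = 5/2 → (3061/20, -11/2)
  seg 7: up by d8 = -17/80 → (3061/20, -457/80)
  seg 8: up by d11 = 120 → (3061/20, 9143/80)
  seg 9: right by d7 = 8 → (3221/20, 9143/80)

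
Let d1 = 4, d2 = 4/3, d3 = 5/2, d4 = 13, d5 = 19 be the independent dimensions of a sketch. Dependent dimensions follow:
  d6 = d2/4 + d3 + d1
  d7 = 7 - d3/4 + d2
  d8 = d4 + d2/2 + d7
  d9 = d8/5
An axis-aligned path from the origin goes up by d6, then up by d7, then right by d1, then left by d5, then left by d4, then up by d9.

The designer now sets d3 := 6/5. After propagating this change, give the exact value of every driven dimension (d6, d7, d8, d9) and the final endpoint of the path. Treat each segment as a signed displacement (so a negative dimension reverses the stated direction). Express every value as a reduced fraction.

d6 = 83/15
d7 = 241/30
d8 = 217/10
d9 = 217/50
endpoint = (-28, 1343/75)

Apply edit: d3 := 6/5
  d6 = d2/4 + d3 + d1 = 83/15
  d7 = 7 - d3/4 + d2 = 241/30
  d8 = d4 + d2/2 + d7 = 217/10
  d9 = d8/5 = 217/50
Walk from origin (0, 0):
  seg 1: up by d6 = 83/15 → (0, 83/15)
  seg 2: up by d7 = 241/30 → (0, 407/30)
  seg 3: right by d1 = 4 → (4, 407/30)
  seg 4: left by d5 = 19 → (-15, 407/30)
  seg 5: left by d4 = 13 → (-28, 407/30)
  seg 6: up by d9 = 217/50 → (-28, 1343/75)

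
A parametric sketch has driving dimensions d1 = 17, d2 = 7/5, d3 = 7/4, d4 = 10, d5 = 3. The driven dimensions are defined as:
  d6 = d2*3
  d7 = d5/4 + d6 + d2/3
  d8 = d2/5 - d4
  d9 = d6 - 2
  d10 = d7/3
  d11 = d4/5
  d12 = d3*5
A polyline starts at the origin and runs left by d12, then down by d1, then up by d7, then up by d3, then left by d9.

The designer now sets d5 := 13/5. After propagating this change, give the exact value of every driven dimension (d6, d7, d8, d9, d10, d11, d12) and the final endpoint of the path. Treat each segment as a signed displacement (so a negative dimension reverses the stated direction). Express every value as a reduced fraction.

d6 = 21/5
d7 = 319/60
d8 = -243/25
d9 = 11/5
d10 = 319/180
d11 = 2
d12 = 35/4
endpoint = (-219/20, -149/15)

Apply edit: d5 := 13/5
  d6 = d2*3 = 21/5
  d7 = d5/4 + d6 + d2/3 = 319/60
  d8 = d2/5 - d4 = -243/25
  d9 = d6 - 2 = 11/5
  d10 = d7/3 = 319/180
  d11 = d4/5 = 2
  d12 = d3*5 = 35/4
Walk from origin (0, 0):
  seg 1: left by d12 = 35/4 → (-35/4, 0)
  seg 2: down by d1 = 17 → (-35/4, -17)
  seg 3: up by d7 = 319/60 → (-35/4, -701/60)
  seg 4: up by d3 = 7/4 → (-35/4, -149/15)
  seg 5: left by d9 = 11/5 → (-219/20, -149/15)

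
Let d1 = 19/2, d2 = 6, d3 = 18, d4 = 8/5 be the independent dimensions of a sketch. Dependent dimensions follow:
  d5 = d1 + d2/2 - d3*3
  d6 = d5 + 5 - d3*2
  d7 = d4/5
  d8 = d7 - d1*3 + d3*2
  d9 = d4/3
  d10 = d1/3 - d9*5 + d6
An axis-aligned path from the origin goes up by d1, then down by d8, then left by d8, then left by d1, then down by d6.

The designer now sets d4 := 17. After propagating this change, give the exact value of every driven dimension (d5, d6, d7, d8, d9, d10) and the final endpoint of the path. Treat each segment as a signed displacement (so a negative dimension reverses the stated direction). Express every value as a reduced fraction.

Apply edit: d4 := 17
  d5 = d1 + d2/2 - d3*3 = -83/2
  d6 = d5 + 5 - d3*2 = -145/2
  d7 = d4/5 = 17/5
  d8 = d7 - d1*3 + d3*2 = 109/10
  d9 = d4/3 = 17/3
  d10 = d1/3 - d9*5 + d6 = -293/3
Walk from origin (0, 0):
  seg 1: up by d1 = 19/2 → (0, 19/2)
  seg 2: down by d8 = 109/10 → (0, -7/5)
  seg 3: left by d8 = 109/10 → (-109/10, -7/5)
  seg 4: left by d1 = 19/2 → (-102/5, -7/5)
  seg 5: down by d6 = -145/2 → (-102/5, 711/10)

d5 = -83/2
d6 = -145/2
d7 = 17/5
d8 = 109/10
d9 = 17/3
d10 = -293/3
endpoint = (-102/5, 711/10)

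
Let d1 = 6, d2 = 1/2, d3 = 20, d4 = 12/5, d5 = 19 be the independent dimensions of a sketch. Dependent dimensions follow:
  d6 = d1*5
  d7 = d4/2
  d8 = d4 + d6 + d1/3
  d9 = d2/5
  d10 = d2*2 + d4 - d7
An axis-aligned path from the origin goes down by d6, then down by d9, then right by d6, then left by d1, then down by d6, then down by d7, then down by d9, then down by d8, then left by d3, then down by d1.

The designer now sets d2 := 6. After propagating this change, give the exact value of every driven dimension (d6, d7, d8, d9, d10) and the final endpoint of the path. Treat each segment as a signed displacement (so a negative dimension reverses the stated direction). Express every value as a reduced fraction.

d6 = 30
d7 = 6/5
d8 = 172/5
d9 = 6/5
d10 = 66/5
endpoint = (4, -104)

Apply edit: d2 := 6
  d6 = d1*5 = 30
  d7 = d4/2 = 6/5
  d8 = d4 + d6 + d1/3 = 172/5
  d9 = d2/5 = 6/5
  d10 = d2*2 + d4 - d7 = 66/5
Walk from origin (0, 0):
  seg 1: down by d6 = 30 → (0, -30)
  seg 2: down by d9 = 6/5 → (0, -156/5)
  seg 3: right by d6 = 30 → (30, -156/5)
  seg 4: left by d1 = 6 → (24, -156/5)
  seg 5: down by d6 = 30 → (24, -306/5)
  seg 6: down by d7 = 6/5 → (24, -312/5)
  seg 7: down by d9 = 6/5 → (24, -318/5)
  seg 8: down by d8 = 172/5 → (24, -98)
  seg 9: left by d3 = 20 → (4, -98)
  seg 10: down by d1 = 6 → (4, -104)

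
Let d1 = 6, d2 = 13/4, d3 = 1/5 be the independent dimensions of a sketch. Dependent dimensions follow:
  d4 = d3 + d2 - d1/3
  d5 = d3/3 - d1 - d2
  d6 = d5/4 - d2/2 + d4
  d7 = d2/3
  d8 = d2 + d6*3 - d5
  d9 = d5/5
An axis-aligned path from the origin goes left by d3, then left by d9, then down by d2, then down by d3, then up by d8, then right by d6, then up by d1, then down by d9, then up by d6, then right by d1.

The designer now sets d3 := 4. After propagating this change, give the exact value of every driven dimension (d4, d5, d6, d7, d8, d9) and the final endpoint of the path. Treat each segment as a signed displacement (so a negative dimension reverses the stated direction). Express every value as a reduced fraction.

d4 = 21/4
d5 = -95/12
d6 = 79/48
d7 = 13/12
d8 = 773/48
d9 = -19/12
endpoint = (251/48, 217/12)

Apply edit: d3 := 4
  d4 = d3 + d2 - d1/3 = 21/4
  d5 = d3/3 - d1 - d2 = -95/12
  d6 = d5/4 - d2/2 + d4 = 79/48
  d7 = d2/3 = 13/12
  d8 = d2 + d6*3 - d5 = 773/48
  d9 = d5/5 = -19/12
Walk from origin (0, 0):
  seg 1: left by d3 = 4 → (-4, 0)
  seg 2: left by d9 = -19/12 → (-29/12, 0)
  seg 3: down by d2 = 13/4 → (-29/12, -13/4)
  seg 4: down by d3 = 4 → (-29/12, -29/4)
  seg 5: up by d8 = 773/48 → (-29/12, 425/48)
  seg 6: right by d6 = 79/48 → (-37/48, 425/48)
  seg 7: up by d1 = 6 → (-37/48, 713/48)
  seg 8: down by d9 = -19/12 → (-37/48, 263/16)
  seg 9: up by d6 = 79/48 → (-37/48, 217/12)
  seg 10: right by d1 = 6 → (251/48, 217/12)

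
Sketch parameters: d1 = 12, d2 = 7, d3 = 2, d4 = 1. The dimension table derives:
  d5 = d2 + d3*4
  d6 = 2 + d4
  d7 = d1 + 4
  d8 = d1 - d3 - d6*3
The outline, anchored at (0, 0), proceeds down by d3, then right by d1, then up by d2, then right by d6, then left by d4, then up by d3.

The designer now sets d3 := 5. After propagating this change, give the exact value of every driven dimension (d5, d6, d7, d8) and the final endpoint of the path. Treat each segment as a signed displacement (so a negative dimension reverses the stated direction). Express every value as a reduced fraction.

Apply edit: d3 := 5
  d5 = d2 + d3*4 = 27
  d6 = 2 + d4 = 3
  d7 = d1 + 4 = 16
  d8 = d1 - d3 - d6*3 = -2
Walk from origin (0, 0):
  seg 1: down by d3 = 5 → (0, -5)
  seg 2: right by d1 = 12 → (12, -5)
  seg 3: up by d2 = 7 → (12, 2)
  seg 4: right by d6 = 3 → (15, 2)
  seg 5: left by d4 = 1 → (14, 2)
  seg 6: up by d3 = 5 → (14, 7)

d5 = 27
d6 = 3
d7 = 16
d8 = -2
endpoint = (14, 7)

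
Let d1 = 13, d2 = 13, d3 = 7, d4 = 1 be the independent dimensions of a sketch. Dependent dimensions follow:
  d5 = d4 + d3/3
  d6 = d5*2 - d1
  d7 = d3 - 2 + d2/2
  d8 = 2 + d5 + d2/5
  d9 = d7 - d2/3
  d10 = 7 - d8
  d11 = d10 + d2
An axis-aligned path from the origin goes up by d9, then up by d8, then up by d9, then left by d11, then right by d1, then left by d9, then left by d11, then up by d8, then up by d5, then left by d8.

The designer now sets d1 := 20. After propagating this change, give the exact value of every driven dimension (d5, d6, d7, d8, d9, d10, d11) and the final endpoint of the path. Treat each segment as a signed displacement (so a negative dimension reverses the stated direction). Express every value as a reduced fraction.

Apply edit: d1 := 20
  d5 = d4 + d3/3 = 10/3
  d6 = d5*2 - d1 = -40/3
  d7 = d3 - 2 + d2/2 = 23/2
  d8 = 2 + d5 + d2/5 = 119/15
  d9 = d7 - d2/3 = 43/6
  d10 = 7 - d8 = -14/15
  d11 = d10 + d2 = 181/15
Walk from origin (0, 0):
  seg 1: up by d9 = 43/6 → (0, 43/6)
  seg 2: up by d8 = 119/15 → (0, 151/10)
  seg 3: up by d9 = 43/6 → (0, 334/15)
  seg 4: left by d11 = 181/15 → (-181/15, 334/15)
  seg 5: right by d1 = 20 → (119/15, 334/15)
  seg 6: left by d9 = 43/6 → (23/30, 334/15)
  seg 7: left by d11 = 181/15 → (-113/10, 334/15)
  seg 8: up by d8 = 119/15 → (-113/10, 151/5)
  seg 9: up by d5 = 10/3 → (-113/10, 503/15)
  seg 10: left by d8 = 119/15 → (-577/30, 503/15)

d5 = 10/3
d6 = -40/3
d7 = 23/2
d8 = 119/15
d9 = 43/6
d10 = -14/15
d11 = 181/15
endpoint = (-577/30, 503/15)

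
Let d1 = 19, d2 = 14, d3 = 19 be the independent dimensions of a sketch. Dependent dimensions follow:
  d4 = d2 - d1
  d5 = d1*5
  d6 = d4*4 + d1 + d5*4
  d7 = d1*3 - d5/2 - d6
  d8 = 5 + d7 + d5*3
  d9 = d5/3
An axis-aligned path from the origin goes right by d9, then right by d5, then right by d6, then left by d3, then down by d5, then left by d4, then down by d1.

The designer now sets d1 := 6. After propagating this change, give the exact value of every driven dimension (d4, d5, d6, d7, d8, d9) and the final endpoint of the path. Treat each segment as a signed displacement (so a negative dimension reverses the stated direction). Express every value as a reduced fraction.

Apply edit: d1 := 6
  d4 = d2 - d1 = 8
  d5 = d1*5 = 30
  d6 = d4*4 + d1 + d5*4 = 158
  d7 = d1*3 - d5/2 - d6 = -155
  d8 = 5 + d7 + d5*3 = -60
  d9 = d5/3 = 10
Walk from origin (0, 0):
  seg 1: right by d9 = 10 → (10, 0)
  seg 2: right by d5 = 30 → (40, 0)
  seg 3: right by d6 = 158 → (198, 0)
  seg 4: left by d3 = 19 → (179, 0)
  seg 5: down by d5 = 30 → (179, -30)
  seg 6: left by d4 = 8 → (171, -30)
  seg 7: down by d1 = 6 → (171, -36)

d4 = 8
d5 = 30
d6 = 158
d7 = -155
d8 = -60
d9 = 10
endpoint = (171, -36)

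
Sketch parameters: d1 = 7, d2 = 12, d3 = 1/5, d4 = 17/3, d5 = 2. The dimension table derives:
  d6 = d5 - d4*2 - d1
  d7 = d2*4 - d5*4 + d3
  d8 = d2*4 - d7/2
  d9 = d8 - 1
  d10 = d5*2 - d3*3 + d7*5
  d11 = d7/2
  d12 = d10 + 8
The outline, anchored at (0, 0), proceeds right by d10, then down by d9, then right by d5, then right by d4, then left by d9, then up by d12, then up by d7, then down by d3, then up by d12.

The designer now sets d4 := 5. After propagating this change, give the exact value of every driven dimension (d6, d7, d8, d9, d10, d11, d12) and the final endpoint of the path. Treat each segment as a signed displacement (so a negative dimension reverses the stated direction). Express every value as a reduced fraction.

d6 = -15
d7 = 201/5
d8 = 279/10
d9 = 269/10
d10 = 1022/5
d11 = 201/10
d12 = 1062/5
endpoint = (369/2, 4379/10)

Apply edit: d4 := 5
  d6 = d5 - d4*2 - d1 = -15
  d7 = d2*4 - d5*4 + d3 = 201/5
  d8 = d2*4 - d7/2 = 279/10
  d9 = d8 - 1 = 269/10
  d10 = d5*2 - d3*3 + d7*5 = 1022/5
  d11 = d7/2 = 201/10
  d12 = d10 + 8 = 1062/5
Walk from origin (0, 0):
  seg 1: right by d10 = 1022/5 → (1022/5, 0)
  seg 2: down by d9 = 269/10 → (1022/5, -269/10)
  seg 3: right by d5 = 2 → (1032/5, -269/10)
  seg 4: right by d4 = 5 → (1057/5, -269/10)
  seg 5: left by d9 = 269/10 → (369/2, -269/10)
  seg 6: up by d12 = 1062/5 → (369/2, 371/2)
  seg 7: up by d7 = 201/5 → (369/2, 2257/10)
  seg 8: down by d3 = 1/5 → (369/2, 451/2)
  seg 9: up by d12 = 1062/5 → (369/2, 4379/10)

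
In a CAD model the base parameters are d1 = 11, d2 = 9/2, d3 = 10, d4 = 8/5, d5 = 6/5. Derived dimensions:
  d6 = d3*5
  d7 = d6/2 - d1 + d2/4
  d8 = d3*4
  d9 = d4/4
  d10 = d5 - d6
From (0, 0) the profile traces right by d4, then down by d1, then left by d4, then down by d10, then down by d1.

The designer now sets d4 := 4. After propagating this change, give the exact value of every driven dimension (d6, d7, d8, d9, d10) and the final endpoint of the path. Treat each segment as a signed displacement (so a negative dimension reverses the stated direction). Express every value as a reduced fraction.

d6 = 50
d7 = 121/8
d8 = 40
d9 = 1
d10 = -244/5
endpoint = (0, 134/5)

Apply edit: d4 := 4
  d6 = d3*5 = 50
  d7 = d6/2 - d1 + d2/4 = 121/8
  d8 = d3*4 = 40
  d9 = d4/4 = 1
  d10 = d5 - d6 = -244/5
Walk from origin (0, 0):
  seg 1: right by d4 = 4 → (4, 0)
  seg 2: down by d1 = 11 → (4, -11)
  seg 3: left by d4 = 4 → (0, -11)
  seg 4: down by d10 = -244/5 → (0, 189/5)
  seg 5: down by d1 = 11 → (0, 134/5)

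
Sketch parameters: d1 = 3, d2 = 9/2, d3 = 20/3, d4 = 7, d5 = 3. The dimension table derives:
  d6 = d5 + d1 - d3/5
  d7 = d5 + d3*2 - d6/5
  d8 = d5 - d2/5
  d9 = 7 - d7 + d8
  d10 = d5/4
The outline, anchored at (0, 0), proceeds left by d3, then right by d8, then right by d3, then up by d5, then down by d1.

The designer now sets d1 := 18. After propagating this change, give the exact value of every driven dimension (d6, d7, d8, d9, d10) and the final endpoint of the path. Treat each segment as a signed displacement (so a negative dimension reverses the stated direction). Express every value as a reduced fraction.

d6 = 59/3
d7 = 62/5
d8 = 21/10
d9 = -33/10
d10 = 3/4
endpoint = (21/10, -15)

Apply edit: d1 := 18
  d6 = d5 + d1 - d3/5 = 59/3
  d7 = d5 + d3*2 - d6/5 = 62/5
  d8 = d5 - d2/5 = 21/10
  d9 = 7 - d7 + d8 = -33/10
  d10 = d5/4 = 3/4
Walk from origin (0, 0):
  seg 1: left by d3 = 20/3 → (-20/3, 0)
  seg 2: right by d8 = 21/10 → (-137/30, 0)
  seg 3: right by d3 = 20/3 → (21/10, 0)
  seg 4: up by d5 = 3 → (21/10, 3)
  seg 5: down by d1 = 18 → (21/10, -15)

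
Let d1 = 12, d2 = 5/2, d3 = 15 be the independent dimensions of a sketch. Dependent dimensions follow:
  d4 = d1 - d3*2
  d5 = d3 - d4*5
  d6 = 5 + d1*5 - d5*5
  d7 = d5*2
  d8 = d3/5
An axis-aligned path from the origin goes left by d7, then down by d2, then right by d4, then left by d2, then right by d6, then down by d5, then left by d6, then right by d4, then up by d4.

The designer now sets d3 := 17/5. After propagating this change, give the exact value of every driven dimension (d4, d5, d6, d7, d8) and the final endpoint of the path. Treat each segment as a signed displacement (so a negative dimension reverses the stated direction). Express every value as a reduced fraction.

d4 = 26/5
d5 = -113/5
d6 = 178
d7 = -226/5
d8 = 17/25
endpoint = (531/10, 253/10)

Apply edit: d3 := 17/5
  d4 = d1 - d3*2 = 26/5
  d5 = d3 - d4*5 = -113/5
  d6 = 5 + d1*5 - d5*5 = 178
  d7 = d5*2 = -226/5
  d8 = d3/5 = 17/25
Walk from origin (0, 0):
  seg 1: left by d7 = -226/5 → (226/5, 0)
  seg 2: down by d2 = 5/2 → (226/5, -5/2)
  seg 3: right by d4 = 26/5 → (252/5, -5/2)
  seg 4: left by d2 = 5/2 → (479/10, -5/2)
  seg 5: right by d6 = 178 → (2259/10, -5/2)
  seg 6: down by d5 = -113/5 → (2259/10, 201/10)
  seg 7: left by d6 = 178 → (479/10, 201/10)
  seg 8: right by d4 = 26/5 → (531/10, 201/10)
  seg 9: up by d4 = 26/5 → (531/10, 253/10)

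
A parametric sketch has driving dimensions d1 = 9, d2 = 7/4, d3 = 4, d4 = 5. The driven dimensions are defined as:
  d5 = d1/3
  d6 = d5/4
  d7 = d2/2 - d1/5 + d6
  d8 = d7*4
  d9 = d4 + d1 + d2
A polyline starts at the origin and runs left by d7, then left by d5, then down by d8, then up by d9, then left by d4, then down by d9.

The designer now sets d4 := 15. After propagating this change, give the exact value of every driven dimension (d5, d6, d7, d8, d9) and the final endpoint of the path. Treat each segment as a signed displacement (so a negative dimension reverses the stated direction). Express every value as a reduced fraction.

Apply edit: d4 := 15
  d5 = d1/3 = 3
  d6 = d5/4 = 3/4
  d7 = d2/2 - d1/5 + d6 = -7/40
  d8 = d7*4 = -7/10
  d9 = d4 + d1 + d2 = 103/4
Walk from origin (0, 0):
  seg 1: left by d7 = -7/40 → (7/40, 0)
  seg 2: left by d5 = 3 → (-113/40, 0)
  seg 3: down by d8 = -7/10 → (-113/40, 7/10)
  seg 4: up by d9 = 103/4 → (-113/40, 529/20)
  seg 5: left by d4 = 15 → (-713/40, 529/20)
  seg 6: down by d9 = 103/4 → (-713/40, 7/10)

d5 = 3
d6 = 3/4
d7 = -7/40
d8 = -7/10
d9 = 103/4
endpoint = (-713/40, 7/10)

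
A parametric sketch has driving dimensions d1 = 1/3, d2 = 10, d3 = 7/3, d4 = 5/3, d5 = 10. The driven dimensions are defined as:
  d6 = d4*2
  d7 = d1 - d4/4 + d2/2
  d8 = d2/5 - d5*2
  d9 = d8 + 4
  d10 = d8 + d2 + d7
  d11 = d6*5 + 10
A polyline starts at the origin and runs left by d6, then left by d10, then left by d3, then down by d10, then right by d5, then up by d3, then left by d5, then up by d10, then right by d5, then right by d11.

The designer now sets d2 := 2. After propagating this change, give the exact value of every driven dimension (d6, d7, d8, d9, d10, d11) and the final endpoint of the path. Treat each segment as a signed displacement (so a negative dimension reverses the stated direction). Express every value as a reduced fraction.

Apply edit: d2 := 2
  d6 = d4*2 = 10/3
  d7 = d1 - d4/4 + d2/2 = 11/12
  d8 = d2/5 - d5*2 = -98/5
  d9 = d8 + 4 = -78/5
  d10 = d8 + d2 + d7 = -1001/60
  d11 = d6*5 + 10 = 80/3
Walk from origin (0, 0):
  seg 1: left by d6 = 10/3 → (-10/3, 0)
  seg 2: left by d10 = -1001/60 → (267/20, 0)
  seg 3: left by d3 = 7/3 → (661/60, 0)
  seg 4: down by d10 = -1001/60 → (661/60, 1001/60)
  seg 5: right by d5 = 10 → (1261/60, 1001/60)
  seg 6: up by d3 = 7/3 → (1261/60, 1141/60)
  seg 7: left by d5 = 10 → (661/60, 1141/60)
  seg 8: up by d10 = -1001/60 → (661/60, 7/3)
  seg 9: right by d5 = 10 → (1261/60, 7/3)
  seg 10: right by d11 = 80/3 → (2861/60, 7/3)

d6 = 10/3
d7 = 11/12
d8 = -98/5
d9 = -78/5
d10 = -1001/60
d11 = 80/3
endpoint = (2861/60, 7/3)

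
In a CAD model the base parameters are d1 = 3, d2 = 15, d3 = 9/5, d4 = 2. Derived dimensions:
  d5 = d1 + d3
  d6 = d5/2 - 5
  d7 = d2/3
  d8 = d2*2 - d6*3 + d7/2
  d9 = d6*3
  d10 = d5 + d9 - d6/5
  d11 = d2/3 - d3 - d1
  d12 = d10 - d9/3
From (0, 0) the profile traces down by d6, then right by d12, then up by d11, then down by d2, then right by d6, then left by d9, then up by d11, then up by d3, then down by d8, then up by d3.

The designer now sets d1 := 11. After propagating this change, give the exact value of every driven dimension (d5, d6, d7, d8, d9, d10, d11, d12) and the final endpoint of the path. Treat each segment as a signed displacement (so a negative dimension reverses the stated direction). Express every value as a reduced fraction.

Apply edit: d1 := 11
  d5 = d1 + d3 = 64/5
  d6 = d5/2 - 5 = 7/5
  d7 = d2/3 = 5
  d8 = d2*2 - d6*3 + d7/2 = 283/10
  d9 = d6*3 = 21/5
  d10 = d5 + d9 - d6/5 = 418/25
  d11 = d2/3 - d3 - d1 = -39/5
  d12 = d10 - d9/3 = 383/25
Walk from origin (0, 0):
  seg 1: down by d6 = 7/5 → (0, -7/5)
  seg 2: right by d12 = 383/25 → (383/25, -7/5)
  seg 3: up by d11 = -39/5 → (383/25, -46/5)
  seg 4: down by d2 = 15 → (383/25, -121/5)
  seg 5: right by d6 = 7/5 → (418/25, -121/5)
  seg 6: left by d9 = 21/5 → (313/25, -121/5)
  seg 7: up by d11 = -39/5 → (313/25, -32)
  seg 8: up by d3 = 9/5 → (313/25, -151/5)
  seg 9: down by d8 = 283/10 → (313/25, -117/2)
  seg 10: up by d3 = 9/5 → (313/25, -567/10)

d5 = 64/5
d6 = 7/5
d7 = 5
d8 = 283/10
d9 = 21/5
d10 = 418/25
d11 = -39/5
d12 = 383/25
endpoint = (313/25, -567/10)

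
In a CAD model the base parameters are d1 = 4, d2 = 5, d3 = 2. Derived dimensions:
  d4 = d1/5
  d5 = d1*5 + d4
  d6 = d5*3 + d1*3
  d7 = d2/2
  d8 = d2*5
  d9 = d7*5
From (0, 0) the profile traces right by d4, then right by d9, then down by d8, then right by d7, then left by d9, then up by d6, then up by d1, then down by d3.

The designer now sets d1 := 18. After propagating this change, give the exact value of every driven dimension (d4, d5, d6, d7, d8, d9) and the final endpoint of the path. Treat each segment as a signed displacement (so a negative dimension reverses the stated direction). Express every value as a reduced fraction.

Apply edit: d1 := 18
  d4 = d1/5 = 18/5
  d5 = d1*5 + d4 = 468/5
  d6 = d5*3 + d1*3 = 1674/5
  d7 = d2/2 = 5/2
  d8 = d2*5 = 25
  d9 = d7*5 = 25/2
Walk from origin (0, 0):
  seg 1: right by d4 = 18/5 → (18/5, 0)
  seg 2: right by d9 = 25/2 → (161/10, 0)
  seg 3: down by d8 = 25 → (161/10, -25)
  seg 4: right by d7 = 5/2 → (93/5, -25)
  seg 5: left by d9 = 25/2 → (61/10, -25)
  seg 6: up by d6 = 1674/5 → (61/10, 1549/5)
  seg 7: up by d1 = 18 → (61/10, 1639/5)
  seg 8: down by d3 = 2 → (61/10, 1629/5)

d4 = 18/5
d5 = 468/5
d6 = 1674/5
d7 = 5/2
d8 = 25
d9 = 25/2
endpoint = (61/10, 1629/5)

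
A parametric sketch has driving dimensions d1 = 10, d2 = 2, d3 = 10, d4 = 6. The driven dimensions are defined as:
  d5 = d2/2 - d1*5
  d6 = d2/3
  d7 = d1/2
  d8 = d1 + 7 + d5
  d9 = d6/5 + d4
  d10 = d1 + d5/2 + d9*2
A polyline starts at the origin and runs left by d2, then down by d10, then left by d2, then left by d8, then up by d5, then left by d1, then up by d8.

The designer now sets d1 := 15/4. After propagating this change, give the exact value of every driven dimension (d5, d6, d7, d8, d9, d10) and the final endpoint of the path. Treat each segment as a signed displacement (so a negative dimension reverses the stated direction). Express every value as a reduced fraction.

d5 = -71/4
d6 = 2/3
d7 = 15/8
d8 = -7
d9 = 92/15
d10 = 857/120
endpoint = (-3/4, -3827/120)

Apply edit: d1 := 15/4
  d5 = d2/2 - d1*5 = -71/4
  d6 = d2/3 = 2/3
  d7 = d1/2 = 15/8
  d8 = d1 + 7 + d5 = -7
  d9 = d6/5 + d4 = 92/15
  d10 = d1 + d5/2 + d9*2 = 857/120
Walk from origin (0, 0):
  seg 1: left by d2 = 2 → (-2, 0)
  seg 2: down by d10 = 857/120 → (-2, -857/120)
  seg 3: left by d2 = 2 → (-4, -857/120)
  seg 4: left by d8 = -7 → (3, -857/120)
  seg 5: up by d5 = -71/4 → (3, -2987/120)
  seg 6: left by d1 = 15/4 → (-3/4, -2987/120)
  seg 7: up by d8 = -7 → (-3/4, -3827/120)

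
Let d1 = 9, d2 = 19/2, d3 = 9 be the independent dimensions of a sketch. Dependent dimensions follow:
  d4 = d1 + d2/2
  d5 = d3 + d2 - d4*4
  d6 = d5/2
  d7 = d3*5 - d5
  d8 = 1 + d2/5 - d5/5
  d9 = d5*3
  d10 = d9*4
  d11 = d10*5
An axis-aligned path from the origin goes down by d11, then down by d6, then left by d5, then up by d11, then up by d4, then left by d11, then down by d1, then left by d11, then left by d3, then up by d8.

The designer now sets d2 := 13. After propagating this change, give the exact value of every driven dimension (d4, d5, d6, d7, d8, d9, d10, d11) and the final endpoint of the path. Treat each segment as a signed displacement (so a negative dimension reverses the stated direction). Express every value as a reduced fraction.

d4 = 31/2
d5 = -40
d6 = -20
d7 = 85
d8 = 58/5
d9 = -120
d10 = -480
d11 = -2400
endpoint = (4831, 381/10)

Apply edit: d2 := 13
  d4 = d1 + d2/2 = 31/2
  d5 = d3 + d2 - d4*4 = -40
  d6 = d5/2 = -20
  d7 = d3*5 - d5 = 85
  d8 = 1 + d2/5 - d5/5 = 58/5
  d9 = d5*3 = -120
  d10 = d9*4 = -480
  d11 = d10*5 = -2400
Walk from origin (0, 0):
  seg 1: down by d11 = -2400 → (0, 2400)
  seg 2: down by d6 = -20 → (0, 2420)
  seg 3: left by d5 = -40 → (40, 2420)
  seg 4: up by d11 = -2400 → (40, 20)
  seg 5: up by d4 = 31/2 → (40, 71/2)
  seg 6: left by d11 = -2400 → (2440, 71/2)
  seg 7: down by d1 = 9 → (2440, 53/2)
  seg 8: left by d11 = -2400 → (4840, 53/2)
  seg 9: left by d3 = 9 → (4831, 53/2)
  seg 10: up by d8 = 58/5 → (4831, 381/10)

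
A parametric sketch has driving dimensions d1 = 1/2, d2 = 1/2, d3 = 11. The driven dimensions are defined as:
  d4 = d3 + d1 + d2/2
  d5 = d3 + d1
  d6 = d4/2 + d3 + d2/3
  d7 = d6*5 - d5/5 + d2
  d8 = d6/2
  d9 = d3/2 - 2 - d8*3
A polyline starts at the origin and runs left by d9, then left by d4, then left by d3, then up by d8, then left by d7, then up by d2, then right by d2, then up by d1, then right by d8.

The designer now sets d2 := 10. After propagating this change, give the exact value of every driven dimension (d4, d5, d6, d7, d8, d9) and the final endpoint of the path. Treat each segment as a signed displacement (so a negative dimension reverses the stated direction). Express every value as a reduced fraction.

d4 = 33/2
d5 = 23/2
d6 = 271/12
d7 = 7237/60
d8 = 271/24
d9 = -243/8
endpoint = (-1929/20, 523/24)

Apply edit: d2 := 10
  d4 = d3 + d1 + d2/2 = 33/2
  d5 = d3 + d1 = 23/2
  d6 = d4/2 + d3 + d2/3 = 271/12
  d7 = d6*5 - d5/5 + d2 = 7237/60
  d8 = d6/2 = 271/24
  d9 = d3/2 - 2 - d8*3 = -243/8
Walk from origin (0, 0):
  seg 1: left by d9 = -243/8 → (243/8, 0)
  seg 2: left by d4 = 33/2 → (111/8, 0)
  seg 3: left by d3 = 11 → (23/8, 0)
  seg 4: up by d8 = 271/24 → (23/8, 271/24)
  seg 5: left by d7 = 7237/60 → (-14129/120, 271/24)
  seg 6: up by d2 = 10 → (-14129/120, 511/24)
  seg 7: right by d2 = 10 → (-12929/120, 511/24)
  seg 8: up by d1 = 1/2 → (-12929/120, 523/24)
  seg 9: right by d8 = 271/24 → (-1929/20, 523/24)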